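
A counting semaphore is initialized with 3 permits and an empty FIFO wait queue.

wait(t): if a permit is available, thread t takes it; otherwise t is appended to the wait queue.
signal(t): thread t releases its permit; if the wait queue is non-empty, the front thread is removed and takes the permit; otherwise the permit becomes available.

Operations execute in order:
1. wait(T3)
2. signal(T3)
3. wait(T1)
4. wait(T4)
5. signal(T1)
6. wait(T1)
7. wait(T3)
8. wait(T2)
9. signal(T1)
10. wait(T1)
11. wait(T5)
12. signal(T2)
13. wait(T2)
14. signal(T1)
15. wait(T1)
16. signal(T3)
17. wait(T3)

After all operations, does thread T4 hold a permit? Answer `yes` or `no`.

Answer: yes

Derivation:
Step 1: wait(T3) -> count=2 queue=[] holders={T3}
Step 2: signal(T3) -> count=3 queue=[] holders={none}
Step 3: wait(T1) -> count=2 queue=[] holders={T1}
Step 4: wait(T4) -> count=1 queue=[] holders={T1,T4}
Step 5: signal(T1) -> count=2 queue=[] holders={T4}
Step 6: wait(T1) -> count=1 queue=[] holders={T1,T4}
Step 7: wait(T3) -> count=0 queue=[] holders={T1,T3,T4}
Step 8: wait(T2) -> count=0 queue=[T2] holders={T1,T3,T4}
Step 9: signal(T1) -> count=0 queue=[] holders={T2,T3,T4}
Step 10: wait(T1) -> count=0 queue=[T1] holders={T2,T3,T4}
Step 11: wait(T5) -> count=0 queue=[T1,T5] holders={T2,T3,T4}
Step 12: signal(T2) -> count=0 queue=[T5] holders={T1,T3,T4}
Step 13: wait(T2) -> count=0 queue=[T5,T2] holders={T1,T3,T4}
Step 14: signal(T1) -> count=0 queue=[T2] holders={T3,T4,T5}
Step 15: wait(T1) -> count=0 queue=[T2,T1] holders={T3,T4,T5}
Step 16: signal(T3) -> count=0 queue=[T1] holders={T2,T4,T5}
Step 17: wait(T3) -> count=0 queue=[T1,T3] holders={T2,T4,T5}
Final holders: {T2,T4,T5} -> T4 in holders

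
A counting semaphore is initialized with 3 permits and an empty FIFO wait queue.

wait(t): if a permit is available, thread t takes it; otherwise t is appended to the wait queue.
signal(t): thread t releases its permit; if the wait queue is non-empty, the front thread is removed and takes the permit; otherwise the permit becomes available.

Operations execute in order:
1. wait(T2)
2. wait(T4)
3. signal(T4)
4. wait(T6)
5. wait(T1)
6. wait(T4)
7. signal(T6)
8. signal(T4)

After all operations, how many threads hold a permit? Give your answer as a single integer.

Step 1: wait(T2) -> count=2 queue=[] holders={T2}
Step 2: wait(T4) -> count=1 queue=[] holders={T2,T4}
Step 3: signal(T4) -> count=2 queue=[] holders={T2}
Step 4: wait(T6) -> count=1 queue=[] holders={T2,T6}
Step 5: wait(T1) -> count=0 queue=[] holders={T1,T2,T6}
Step 6: wait(T4) -> count=0 queue=[T4] holders={T1,T2,T6}
Step 7: signal(T6) -> count=0 queue=[] holders={T1,T2,T4}
Step 8: signal(T4) -> count=1 queue=[] holders={T1,T2}
Final holders: {T1,T2} -> 2 thread(s)

Answer: 2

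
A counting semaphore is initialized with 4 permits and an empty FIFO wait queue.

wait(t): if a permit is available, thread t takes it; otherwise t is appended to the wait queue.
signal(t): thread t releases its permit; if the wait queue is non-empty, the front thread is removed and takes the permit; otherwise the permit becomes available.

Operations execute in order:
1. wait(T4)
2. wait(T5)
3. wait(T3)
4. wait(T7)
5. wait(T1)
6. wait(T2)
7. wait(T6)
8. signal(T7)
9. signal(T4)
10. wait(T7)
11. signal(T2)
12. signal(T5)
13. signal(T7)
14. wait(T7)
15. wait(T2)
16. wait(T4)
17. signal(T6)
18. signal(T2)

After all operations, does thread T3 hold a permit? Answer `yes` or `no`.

Answer: yes

Derivation:
Step 1: wait(T4) -> count=3 queue=[] holders={T4}
Step 2: wait(T5) -> count=2 queue=[] holders={T4,T5}
Step 3: wait(T3) -> count=1 queue=[] holders={T3,T4,T5}
Step 4: wait(T7) -> count=0 queue=[] holders={T3,T4,T5,T7}
Step 5: wait(T1) -> count=0 queue=[T1] holders={T3,T4,T5,T7}
Step 6: wait(T2) -> count=0 queue=[T1,T2] holders={T3,T4,T5,T7}
Step 7: wait(T6) -> count=0 queue=[T1,T2,T6] holders={T3,T4,T5,T7}
Step 8: signal(T7) -> count=0 queue=[T2,T6] holders={T1,T3,T4,T5}
Step 9: signal(T4) -> count=0 queue=[T6] holders={T1,T2,T3,T5}
Step 10: wait(T7) -> count=0 queue=[T6,T7] holders={T1,T2,T3,T5}
Step 11: signal(T2) -> count=0 queue=[T7] holders={T1,T3,T5,T6}
Step 12: signal(T5) -> count=0 queue=[] holders={T1,T3,T6,T7}
Step 13: signal(T7) -> count=1 queue=[] holders={T1,T3,T6}
Step 14: wait(T7) -> count=0 queue=[] holders={T1,T3,T6,T7}
Step 15: wait(T2) -> count=0 queue=[T2] holders={T1,T3,T6,T7}
Step 16: wait(T4) -> count=0 queue=[T2,T4] holders={T1,T3,T6,T7}
Step 17: signal(T6) -> count=0 queue=[T4] holders={T1,T2,T3,T7}
Step 18: signal(T2) -> count=0 queue=[] holders={T1,T3,T4,T7}
Final holders: {T1,T3,T4,T7} -> T3 in holders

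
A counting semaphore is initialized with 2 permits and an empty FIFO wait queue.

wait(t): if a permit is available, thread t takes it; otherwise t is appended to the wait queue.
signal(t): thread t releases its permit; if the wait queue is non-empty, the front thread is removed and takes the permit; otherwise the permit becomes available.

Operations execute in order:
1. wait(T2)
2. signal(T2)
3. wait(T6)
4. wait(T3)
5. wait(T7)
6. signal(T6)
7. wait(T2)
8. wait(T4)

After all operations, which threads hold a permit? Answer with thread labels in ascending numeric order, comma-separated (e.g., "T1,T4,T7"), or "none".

Step 1: wait(T2) -> count=1 queue=[] holders={T2}
Step 2: signal(T2) -> count=2 queue=[] holders={none}
Step 3: wait(T6) -> count=1 queue=[] holders={T6}
Step 4: wait(T3) -> count=0 queue=[] holders={T3,T6}
Step 5: wait(T7) -> count=0 queue=[T7] holders={T3,T6}
Step 6: signal(T6) -> count=0 queue=[] holders={T3,T7}
Step 7: wait(T2) -> count=0 queue=[T2] holders={T3,T7}
Step 8: wait(T4) -> count=0 queue=[T2,T4] holders={T3,T7}
Final holders: T3,T7

Answer: T3,T7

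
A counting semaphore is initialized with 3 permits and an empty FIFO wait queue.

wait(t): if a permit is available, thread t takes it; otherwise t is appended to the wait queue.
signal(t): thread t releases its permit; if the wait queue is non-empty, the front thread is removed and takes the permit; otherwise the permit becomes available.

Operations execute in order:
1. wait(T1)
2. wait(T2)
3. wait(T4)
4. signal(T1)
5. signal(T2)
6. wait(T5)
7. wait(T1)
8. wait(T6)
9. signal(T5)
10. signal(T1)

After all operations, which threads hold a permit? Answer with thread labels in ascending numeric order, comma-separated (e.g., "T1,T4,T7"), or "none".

Answer: T4,T6

Derivation:
Step 1: wait(T1) -> count=2 queue=[] holders={T1}
Step 2: wait(T2) -> count=1 queue=[] holders={T1,T2}
Step 3: wait(T4) -> count=0 queue=[] holders={T1,T2,T4}
Step 4: signal(T1) -> count=1 queue=[] holders={T2,T4}
Step 5: signal(T2) -> count=2 queue=[] holders={T4}
Step 6: wait(T5) -> count=1 queue=[] holders={T4,T5}
Step 7: wait(T1) -> count=0 queue=[] holders={T1,T4,T5}
Step 8: wait(T6) -> count=0 queue=[T6] holders={T1,T4,T5}
Step 9: signal(T5) -> count=0 queue=[] holders={T1,T4,T6}
Step 10: signal(T1) -> count=1 queue=[] holders={T4,T6}
Final holders: T4,T6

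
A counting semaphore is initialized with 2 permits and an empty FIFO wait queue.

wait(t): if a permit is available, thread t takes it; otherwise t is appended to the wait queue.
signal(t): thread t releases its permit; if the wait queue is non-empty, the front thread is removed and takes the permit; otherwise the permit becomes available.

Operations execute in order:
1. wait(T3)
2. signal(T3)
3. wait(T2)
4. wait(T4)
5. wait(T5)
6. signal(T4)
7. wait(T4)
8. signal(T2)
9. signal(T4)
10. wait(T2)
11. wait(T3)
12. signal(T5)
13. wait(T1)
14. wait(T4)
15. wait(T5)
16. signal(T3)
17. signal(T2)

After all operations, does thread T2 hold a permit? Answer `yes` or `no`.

Answer: no

Derivation:
Step 1: wait(T3) -> count=1 queue=[] holders={T3}
Step 2: signal(T3) -> count=2 queue=[] holders={none}
Step 3: wait(T2) -> count=1 queue=[] holders={T2}
Step 4: wait(T4) -> count=0 queue=[] holders={T2,T4}
Step 5: wait(T5) -> count=0 queue=[T5] holders={T2,T4}
Step 6: signal(T4) -> count=0 queue=[] holders={T2,T5}
Step 7: wait(T4) -> count=0 queue=[T4] holders={T2,T5}
Step 8: signal(T2) -> count=0 queue=[] holders={T4,T5}
Step 9: signal(T4) -> count=1 queue=[] holders={T5}
Step 10: wait(T2) -> count=0 queue=[] holders={T2,T5}
Step 11: wait(T3) -> count=0 queue=[T3] holders={T2,T5}
Step 12: signal(T5) -> count=0 queue=[] holders={T2,T3}
Step 13: wait(T1) -> count=0 queue=[T1] holders={T2,T3}
Step 14: wait(T4) -> count=0 queue=[T1,T4] holders={T2,T3}
Step 15: wait(T5) -> count=0 queue=[T1,T4,T5] holders={T2,T3}
Step 16: signal(T3) -> count=0 queue=[T4,T5] holders={T1,T2}
Step 17: signal(T2) -> count=0 queue=[T5] holders={T1,T4}
Final holders: {T1,T4} -> T2 not in holders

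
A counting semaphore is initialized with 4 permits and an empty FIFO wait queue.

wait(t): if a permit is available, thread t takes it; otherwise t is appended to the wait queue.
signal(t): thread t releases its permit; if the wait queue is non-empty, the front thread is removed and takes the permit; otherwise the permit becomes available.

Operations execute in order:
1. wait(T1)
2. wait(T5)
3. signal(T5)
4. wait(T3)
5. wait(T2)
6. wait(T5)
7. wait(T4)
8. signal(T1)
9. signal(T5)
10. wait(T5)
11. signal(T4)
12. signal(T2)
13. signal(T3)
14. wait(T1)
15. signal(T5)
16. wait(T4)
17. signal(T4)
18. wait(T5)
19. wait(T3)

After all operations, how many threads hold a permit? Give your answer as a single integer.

Step 1: wait(T1) -> count=3 queue=[] holders={T1}
Step 2: wait(T5) -> count=2 queue=[] holders={T1,T5}
Step 3: signal(T5) -> count=3 queue=[] holders={T1}
Step 4: wait(T3) -> count=2 queue=[] holders={T1,T3}
Step 5: wait(T2) -> count=1 queue=[] holders={T1,T2,T3}
Step 6: wait(T5) -> count=0 queue=[] holders={T1,T2,T3,T5}
Step 7: wait(T4) -> count=0 queue=[T4] holders={T1,T2,T3,T5}
Step 8: signal(T1) -> count=0 queue=[] holders={T2,T3,T4,T5}
Step 9: signal(T5) -> count=1 queue=[] holders={T2,T3,T4}
Step 10: wait(T5) -> count=0 queue=[] holders={T2,T3,T4,T5}
Step 11: signal(T4) -> count=1 queue=[] holders={T2,T3,T5}
Step 12: signal(T2) -> count=2 queue=[] holders={T3,T5}
Step 13: signal(T3) -> count=3 queue=[] holders={T5}
Step 14: wait(T1) -> count=2 queue=[] holders={T1,T5}
Step 15: signal(T5) -> count=3 queue=[] holders={T1}
Step 16: wait(T4) -> count=2 queue=[] holders={T1,T4}
Step 17: signal(T4) -> count=3 queue=[] holders={T1}
Step 18: wait(T5) -> count=2 queue=[] holders={T1,T5}
Step 19: wait(T3) -> count=1 queue=[] holders={T1,T3,T5}
Final holders: {T1,T3,T5} -> 3 thread(s)

Answer: 3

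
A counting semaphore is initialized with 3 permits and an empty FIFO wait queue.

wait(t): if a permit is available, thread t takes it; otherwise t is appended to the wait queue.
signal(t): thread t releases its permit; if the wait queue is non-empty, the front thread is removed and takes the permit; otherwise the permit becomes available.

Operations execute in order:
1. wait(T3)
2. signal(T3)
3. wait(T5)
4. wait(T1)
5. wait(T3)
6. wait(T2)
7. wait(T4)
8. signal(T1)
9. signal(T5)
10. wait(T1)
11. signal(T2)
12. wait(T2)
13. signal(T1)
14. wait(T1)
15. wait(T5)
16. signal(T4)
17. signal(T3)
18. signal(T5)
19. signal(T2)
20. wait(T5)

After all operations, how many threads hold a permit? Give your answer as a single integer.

Answer: 2

Derivation:
Step 1: wait(T3) -> count=2 queue=[] holders={T3}
Step 2: signal(T3) -> count=3 queue=[] holders={none}
Step 3: wait(T5) -> count=2 queue=[] holders={T5}
Step 4: wait(T1) -> count=1 queue=[] holders={T1,T5}
Step 5: wait(T3) -> count=0 queue=[] holders={T1,T3,T5}
Step 6: wait(T2) -> count=0 queue=[T2] holders={T1,T3,T5}
Step 7: wait(T4) -> count=0 queue=[T2,T4] holders={T1,T3,T5}
Step 8: signal(T1) -> count=0 queue=[T4] holders={T2,T3,T5}
Step 9: signal(T5) -> count=0 queue=[] holders={T2,T3,T4}
Step 10: wait(T1) -> count=0 queue=[T1] holders={T2,T3,T4}
Step 11: signal(T2) -> count=0 queue=[] holders={T1,T3,T4}
Step 12: wait(T2) -> count=0 queue=[T2] holders={T1,T3,T4}
Step 13: signal(T1) -> count=0 queue=[] holders={T2,T3,T4}
Step 14: wait(T1) -> count=0 queue=[T1] holders={T2,T3,T4}
Step 15: wait(T5) -> count=0 queue=[T1,T5] holders={T2,T3,T4}
Step 16: signal(T4) -> count=0 queue=[T5] holders={T1,T2,T3}
Step 17: signal(T3) -> count=0 queue=[] holders={T1,T2,T5}
Step 18: signal(T5) -> count=1 queue=[] holders={T1,T2}
Step 19: signal(T2) -> count=2 queue=[] holders={T1}
Step 20: wait(T5) -> count=1 queue=[] holders={T1,T5}
Final holders: {T1,T5} -> 2 thread(s)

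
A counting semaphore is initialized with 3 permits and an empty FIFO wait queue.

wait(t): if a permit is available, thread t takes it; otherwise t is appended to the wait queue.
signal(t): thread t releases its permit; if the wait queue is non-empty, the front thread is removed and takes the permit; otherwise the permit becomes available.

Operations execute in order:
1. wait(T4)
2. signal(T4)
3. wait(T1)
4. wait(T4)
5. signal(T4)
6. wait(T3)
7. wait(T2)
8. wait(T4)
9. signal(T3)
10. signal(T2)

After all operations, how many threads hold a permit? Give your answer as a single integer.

Answer: 2

Derivation:
Step 1: wait(T4) -> count=2 queue=[] holders={T4}
Step 2: signal(T4) -> count=3 queue=[] holders={none}
Step 3: wait(T1) -> count=2 queue=[] holders={T1}
Step 4: wait(T4) -> count=1 queue=[] holders={T1,T4}
Step 5: signal(T4) -> count=2 queue=[] holders={T1}
Step 6: wait(T3) -> count=1 queue=[] holders={T1,T3}
Step 7: wait(T2) -> count=0 queue=[] holders={T1,T2,T3}
Step 8: wait(T4) -> count=0 queue=[T4] holders={T1,T2,T3}
Step 9: signal(T3) -> count=0 queue=[] holders={T1,T2,T4}
Step 10: signal(T2) -> count=1 queue=[] holders={T1,T4}
Final holders: {T1,T4} -> 2 thread(s)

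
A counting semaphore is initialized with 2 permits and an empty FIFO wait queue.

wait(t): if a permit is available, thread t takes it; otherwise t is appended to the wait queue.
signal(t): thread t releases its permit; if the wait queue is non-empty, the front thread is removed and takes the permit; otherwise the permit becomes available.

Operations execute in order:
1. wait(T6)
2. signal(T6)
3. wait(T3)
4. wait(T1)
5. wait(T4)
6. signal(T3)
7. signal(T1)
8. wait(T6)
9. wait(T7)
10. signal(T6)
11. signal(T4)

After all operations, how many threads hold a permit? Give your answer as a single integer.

Answer: 1

Derivation:
Step 1: wait(T6) -> count=1 queue=[] holders={T6}
Step 2: signal(T6) -> count=2 queue=[] holders={none}
Step 3: wait(T3) -> count=1 queue=[] holders={T3}
Step 4: wait(T1) -> count=0 queue=[] holders={T1,T3}
Step 5: wait(T4) -> count=0 queue=[T4] holders={T1,T3}
Step 6: signal(T3) -> count=0 queue=[] holders={T1,T4}
Step 7: signal(T1) -> count=1 queue=[] holders={T4}
Step 8: wait(T6) -> count=0 queue=[] holders={T4,T6}
Step 9: wait(T7) -> count=0 queue=[T7] holders={T4,T6}
Step 10: signal(T6) -> count=0 queue=[] holders={T4,T7}
Step 11: signal(T4) -> count=1 queue=[] holders={T7}
Final holders: {T7} -> 1 thread(s)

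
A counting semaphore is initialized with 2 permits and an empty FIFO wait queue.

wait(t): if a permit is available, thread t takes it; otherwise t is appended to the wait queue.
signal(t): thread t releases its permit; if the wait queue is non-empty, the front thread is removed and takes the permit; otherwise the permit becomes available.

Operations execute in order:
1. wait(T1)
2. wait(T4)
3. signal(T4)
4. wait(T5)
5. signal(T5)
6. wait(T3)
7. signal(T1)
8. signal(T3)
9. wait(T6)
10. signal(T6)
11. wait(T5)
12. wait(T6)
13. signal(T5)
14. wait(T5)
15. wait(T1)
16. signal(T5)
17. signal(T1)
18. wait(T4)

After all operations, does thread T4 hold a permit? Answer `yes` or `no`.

Answer: yes

Derivation:
Step 1: wait(T1) -> count=1 queue=[] holders={T1}
Step 2: wait(T4) -> count=0 queue=[] holders={T1,T4}
Step 3: signal(T4) -> count=1 queue=[] holders={T1}
Step 4: wait(T5) -> count=0 queue=[] holders={T1,T5}
Step 5: signal(T5) -> count=1 queue=[] holders={T1}
Step 6: wait(T3) -> count=0 queue=[] holders={T1,T3}
Step 7: signal(T1) -> count=1 queue=[] holders={T3}
Step 8: signal(T3) -> count=2 queue=[] holders={none}
Step 9: wait(T6) -> count=1 queue=[] holders={T6}
Step 10: signal(T6) -> count=2 queue=[] holders={none}
Step 11: wait(T5) -> count=1 queue=[] holders={T5}
Step 12: wait(T6) -> count=0 queue=[] holders={T5,T6}
Step 13: signal(T5) -> count=1 queue=[] holders={T6}
Step 14: wait(T5) -> count=0 queue=[] holders={T5,T6}
Step 15: wait(T1) -> count=0 queue=[T1] holders={T5,T6}
Step 16: signal(T5) -> count=0 queue=[] holders={T1,T6}
Step 17: signal(T1) -> count=1 queue=[] holders={T6}
Step 18: wait(T4) -> count=0 queue=[] holders={T4,T6}
Final holders: {T4,T6} -> T4 in holders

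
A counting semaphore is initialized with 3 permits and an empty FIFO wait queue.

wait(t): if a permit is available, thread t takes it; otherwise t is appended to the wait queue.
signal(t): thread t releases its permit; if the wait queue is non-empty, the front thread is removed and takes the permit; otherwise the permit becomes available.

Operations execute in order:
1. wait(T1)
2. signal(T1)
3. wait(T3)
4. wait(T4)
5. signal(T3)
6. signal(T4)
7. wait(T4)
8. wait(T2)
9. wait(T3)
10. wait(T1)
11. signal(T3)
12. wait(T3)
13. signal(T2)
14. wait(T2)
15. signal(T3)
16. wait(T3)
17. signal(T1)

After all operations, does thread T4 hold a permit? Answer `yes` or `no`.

Answer: yes

Derivation:
Step 1: wait(T1) -> count=2 queue=[] holders={T1}
Step 2: signal(T1) -> count=3 queue=[] holders={none}
Step 3: wait(T3) -> count=2 queue=[] holders={T3}
Step 4: wait(T4) -> count=1 queue=[] holders={T3,T4}
Step 5: signal(T3) -> count=2 queue=[] holders={T4}
Step 6: signal(T4) -> count=3 queue=[] holders={none}
Step 7: wait(T4) -> count=2 queue=[] holders={T4}
Step 8: wait(T2) -> count=1 queue=[] holders={T2,T4}
Step 9: wait(T3) -> count=0 queue=[] holders={T2,T3,T4}
Step 10: wait(T1) -> count=0 queue=[T1] holders={T2,T3,T4}
Step 11: signal(T3) -> count=0 queue=[] holders={T1,T2,T4}
Step 12: wait(T3) -> count=0 queue=[T3] holders={T1,T2,T4}
Step 13: signal(T2) -> count=0 queue=[] holders={T1,T3,T4}
Step 14: wait(T2) -> count=0 queue=[T2] holders={T1,T3,T4}
Step 15: signal(T3) -> count=0 queue=[] holders={T1,T2,T4}
Step 16: wait(T3) -> count=0 queue=[T3] holders={T1,T2,T4}
Step 17: signal(T1) -> count=0 queue=[] holders={T2,T3,T4}
Final holders: {T2,T3,T4} -> T4 in holders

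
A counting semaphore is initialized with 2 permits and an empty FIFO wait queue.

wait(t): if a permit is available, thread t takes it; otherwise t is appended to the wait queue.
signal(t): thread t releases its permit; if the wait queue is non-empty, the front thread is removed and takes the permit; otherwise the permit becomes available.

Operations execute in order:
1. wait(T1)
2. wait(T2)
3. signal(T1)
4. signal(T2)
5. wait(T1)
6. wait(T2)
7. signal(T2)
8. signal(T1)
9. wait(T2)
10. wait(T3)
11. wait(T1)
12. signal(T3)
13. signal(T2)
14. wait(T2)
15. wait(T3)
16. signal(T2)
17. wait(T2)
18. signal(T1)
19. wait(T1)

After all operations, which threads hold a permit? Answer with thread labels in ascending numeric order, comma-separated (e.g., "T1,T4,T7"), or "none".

Answer: T2,T3

Derivation:
Step 1: wait(T1) -> count=1 queue=[] holders={T1}
Step 2: wait(T2) -> count=0 queue=[] holders={T1,T2}
Step 3: signal(T1) -> count=1 queue=[] holders={T2}
Step 4: signal(T2) -> count=2 queue=[] holders={none}
Step 5: wait(T1) -> count=1 queue=[] holders={T1}
Step 6: wait(T2) -> count=0 queue=[] holders={T1,T2}
Step 7: signal(T2) -> count=1 queue=[] holders={T1}
Step 8: signal(T1) -> count=2 queue=[] holders={none}
Step 9: wait(T2) -> count=1 queue=[] holders={T2}
Step 10: wait(T3) -> count=0 queue=[] holders={T2,T3}
Step 11: wait(T1) -> count=0 queue=[T1] holders={T2,T3}
Step 12: signal(T3) -> count=0 queue=[] holders={T1,T2}
Step 13: signal(T2) -> count=1 queue=[] holders={T1}
Step 14: wait(T2) -> count=0 queue=[] holders={T1,T2}
Step 15: wait(T3) -> count=0 queue=[T3] holders={T1,T2}
Step 16: signal(T2) -> count=0 queue=[] holders={T1,T3}
Step 17: wait(T2) -> count=0 queue=[T2] holders={T1,T3}
Step 18: signal(T1) -> count=0 queue=[] holders={T2,T3}
Step 19: wait(T1) -> count=0 queue=[T1] holders={T2,T3}
Final holders: T2,T3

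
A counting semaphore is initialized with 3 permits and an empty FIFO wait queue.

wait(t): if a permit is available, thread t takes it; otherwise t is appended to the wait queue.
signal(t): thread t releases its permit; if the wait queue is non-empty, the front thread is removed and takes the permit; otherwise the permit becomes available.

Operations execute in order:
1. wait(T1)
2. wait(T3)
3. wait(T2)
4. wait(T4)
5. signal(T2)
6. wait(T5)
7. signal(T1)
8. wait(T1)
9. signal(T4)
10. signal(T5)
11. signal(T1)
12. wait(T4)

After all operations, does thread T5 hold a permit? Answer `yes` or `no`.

Step 1: wait(T1) -> count=2 queue=[] holders={T1}
Step 2: wait(T3) -> count=1 queue=[] holders={T1,T3}
Step 3: wait(T2) -> count=0 queue=[] holders={T1,T2,T3}
Step 4: wait(T4) -> count=0 queue=[T4] holders={T1,T2,T3}
Step 5: signal(T2) -> count=0 queue=[] holders={T1,T3,T4}
Step 6: wait(T5) -> count=0 queue=[T5] holders={T1,T3,T4}
Step 7: signal(T1) -> count=0 queue=[] holders={T3,T4,T5}
Step 8: wait(T1) -> count=0 queue=[T1] holders={T3,T4,T5}
Step 9: signal(T4) -> count=0 queue=[] holders={T1,T3,T5}
Step 10: signal(T5) -> count=1 queue=[] holders={T1,T3}
Step 11: signal(T1) -> count=2 queue=[] holders={T3}
Step 12: wait(T4) -> count=1 queue=[] holders={T3,T4}
Final holders: {T3,T4} -> T5 not in holders

Answer: no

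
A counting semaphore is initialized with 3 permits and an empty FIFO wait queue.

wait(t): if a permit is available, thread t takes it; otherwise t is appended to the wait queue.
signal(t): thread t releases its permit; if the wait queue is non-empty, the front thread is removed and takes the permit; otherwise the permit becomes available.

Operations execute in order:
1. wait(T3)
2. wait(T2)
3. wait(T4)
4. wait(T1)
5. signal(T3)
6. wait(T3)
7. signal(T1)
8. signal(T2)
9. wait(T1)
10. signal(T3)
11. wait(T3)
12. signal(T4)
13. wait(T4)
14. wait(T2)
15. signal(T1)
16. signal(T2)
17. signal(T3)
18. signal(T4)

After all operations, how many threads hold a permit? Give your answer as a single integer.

Step 1: wait(T3) -> count=2 queue=[] holders={T3}
Step 2: wait(T2) -> count=1 queue=[] holders={T2,T3}
Step 3: wait(T4) -> count=0 queue=[] holders={T2,T3,T4}
Step 4: wait(T1) -> count=0 queue=[T1] holders={T2,T3,T4}
Step 5: signal(T3) -> count=0 queue=[] holders={T1,T2,T4}
Step 6: wait(T3) -> count=0 queue=[T3] holders={T1,T2,T4}
Step 7: signal(T1) -> count=0 queue=[] holders={T2,T3,T4}
Step 8: signal(T2) -> count=1 queue=[] holders={T3,T4}
Step 9: wait(T1) -> count=0 queue=[] holders={T1,T3,T4}
Step 10: signal(T3) -> count=1 queue=[] holders={T1,T4}
Step 11: wait(T3) -> count=0 queue=[] holders={T1,T3,T4}
Step 12: signal(T4) -> count=1 queue=[] holders={T1,T3}
Step 13: wait(T4) -> count=0 queue=[] holders={T1,T3,T4}
Step 14: wait(T2) -> count=0 queue=[T2] holders={T1,T3,T4}
Step 15: signal(T1) -> count=0 queue=[] holders={T2,T3,T4}
Step 16: signal(T2) -> count=1 queue=[] holders={T3,T4}
Step 17: signal(T3) -> count=2 queue=[] holders={T4}
Step 18: signal(T4) -> count=3 queue=[] holders={none}
Final holders: {none} -> 0 thread(s)

Answer: 0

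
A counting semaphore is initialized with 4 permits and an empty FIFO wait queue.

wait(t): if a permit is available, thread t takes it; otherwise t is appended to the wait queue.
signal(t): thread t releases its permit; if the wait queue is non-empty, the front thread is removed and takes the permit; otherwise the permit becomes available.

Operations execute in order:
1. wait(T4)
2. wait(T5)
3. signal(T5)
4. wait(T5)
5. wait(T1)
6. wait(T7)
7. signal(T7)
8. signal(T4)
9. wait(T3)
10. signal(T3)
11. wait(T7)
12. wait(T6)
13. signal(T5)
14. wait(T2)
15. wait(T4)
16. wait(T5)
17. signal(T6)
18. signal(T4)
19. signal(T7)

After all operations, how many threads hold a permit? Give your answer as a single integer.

Answer: 3

Derivation:
Step 1: wait(T4) -> count=3 queue=[] holders={T4}
Step 2: wait(T5) -> count=2 queue=[] holders={T4,T5}
Step 3: signal(T5) -> count=3 queue=[] holders={T4}
Step 4: wait(T5) -> count=2 queue=[] holders={T4,T5}
Step 5: wait(T1) -> count=1 queue=[] holders={T1,T4,T5}
Step 6: wait(T7) -> count=0 queue=[] holders={T1,T4,T5,T7}
Step 7: signal(T7) -> count=1 queue=[] holders={T1,T4,T5}
Step 8: signal(T4) -> count=2 queue=[] holders={T1,T5}
Step 9: wait(T3) -> count=1 queue=[] holders={T1,T3,T5}
Step 10: signal(T3) -> count=2 queue=[] holders={T1,T5}
Step 11: wait(T7) -> count=1 queue=[] holders={T1,T5,T7}
Step 12: wait(T6) -> count=0 queue=[] holders={T1,T5,T6,T7}
Step 13: signal(T5) -> count=1 queue=[] holders={T1,T6,T7}
Step 14: wait(T2) -> count=0 queue=[] holders={T1,T2,T6,T7}
Step 15: wait(T4) -> count=0 queue=[T4] holders={T1,T2,T6,T7}
Step 16: wait(T5) -> count=0 queue=[T4,T5] holders={T1,T2,T6,T7}
Step 17: signal(T6) -> count=0 queue=[T5] holders={T1,T2,T4,T7}
Step 18: signal(T4) -> count=0 queue=[] holders={T1,T2,T5,T7}
Step 19: signal(T7) -> count=1 queue=[] holders={T1,T2,T5}
Final holders: {T1,T2,T5} -> 3 thread(s)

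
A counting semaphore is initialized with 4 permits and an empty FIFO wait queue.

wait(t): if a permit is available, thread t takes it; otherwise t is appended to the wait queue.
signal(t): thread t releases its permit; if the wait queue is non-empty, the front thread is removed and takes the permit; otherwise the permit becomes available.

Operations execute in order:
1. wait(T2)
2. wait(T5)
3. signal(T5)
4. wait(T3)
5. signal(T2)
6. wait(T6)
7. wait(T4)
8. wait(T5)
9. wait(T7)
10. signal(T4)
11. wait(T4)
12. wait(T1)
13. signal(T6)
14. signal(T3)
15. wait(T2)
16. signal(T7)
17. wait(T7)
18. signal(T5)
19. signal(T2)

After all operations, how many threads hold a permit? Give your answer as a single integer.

Answer: 3

Derivation:
Step 1: wait(T2) -> count=3 queue=[] holders={T2}
Step 2: wait(T5) -> count=2 queue=[] holders={T2,T5}
Step 3: signal(T5) -> count=3 queue=[] holders={T2}
Step 4: wait(T3) -> count=2 queue=[] holders={T2,T3}
Step 5: signal(T2) -> count=3 queue=[] holders={T3}
Step 6: wait(T6) -> count=2 queue=[] holders={T3,T6}
Step 7: wait(T4) -> count=1 queue=[] holders={T3,T4,T6}
Step 8: wait(T5) -> count=0 queue=[] holders={T3,T4,T5,T6}
Step 9: wait(T7) -> count=0 queue=[T7] holders={T3,T4,T5,T6}
Step 10: signal(T4) -> count=0 queue=[] holders={T3,T5,T6,T7}
Step 11: wait(T4) -> count=0 queue=[T4] holders={T3,T5,T6,T7}
Step 12: wait(T1) -> count=0 queue=[T4,T1] holders={T3,T5,T6,T7}
Step 13: signal(T6) -> count=0 queue=[T1] holders={T3,T4,T5,T7}
Step 14: signal(T3) -> count=0 queue=[] holders={T1,T4,T5,T7}
Step 15: wait(T2) -> count=0 queue=[T2] holders={T1,T4,T5,T7}
Step 16: signal(T7) -> count=0 queue=[] holders={T1,T2,T4,T5}
Step 17: wait(T7) -> count=0 queue=[T7] holders={T1,T2,T4,T5}
Step 18: signal(T5) -> count=0 queue=[] holders={T1,T2,T4,T7}
Step 19: signal(T2) -> count=1 queue=[] holders={T1,T4,T7}
Final holders: {T1,T4,T7} -> 3 thread(s)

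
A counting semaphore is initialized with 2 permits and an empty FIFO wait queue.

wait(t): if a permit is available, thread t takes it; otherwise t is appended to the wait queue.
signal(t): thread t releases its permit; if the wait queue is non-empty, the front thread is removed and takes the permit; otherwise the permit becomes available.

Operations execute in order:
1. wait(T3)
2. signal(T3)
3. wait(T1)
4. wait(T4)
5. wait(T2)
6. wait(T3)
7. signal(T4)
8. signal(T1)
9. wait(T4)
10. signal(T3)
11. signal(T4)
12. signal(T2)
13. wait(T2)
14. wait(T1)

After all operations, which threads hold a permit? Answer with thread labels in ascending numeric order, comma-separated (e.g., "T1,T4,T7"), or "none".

Answer: T1,T2

Derivation:
Step 1: wait(T3) -> count=1 queue=[] holders={T3}
Step 2: signal(T3) -> count=2 queue=[] holders={none}
Step 3: wait(T1) -> count=1 queue=[] holders={T1}
Step 4: wait(T4) -> count=0 queue=[] holders={T1,T4}
Step 5: wait(T2) -> count=0 queue=[T2] holders={T1,T4}
Step 6: wait(T3) -> count=0 queue=[T2,T3] holders={T1,T4}
Step 7: signal(T4) -> count=0 queue=[T3] holders={T1,T2}
Step 8: signal(T1) -> count=0 queue=[] holders={T2,T3}
Step 9: wait(T4) -> count=0 queue=[T4] holders={T2,T3}
Step 10: signal(T3) -> count=0 queue=[] holders={T2,T4}
Step 11: signal(T4) -> count=1 queue=[] holders={T2}
Step 12: signal(T2) -> count=2 queue=[] holders={none}
Step 13: wait(T2) -> count=1 queue=[] holders={T2}
Step 14: wait(T1) -> count=0 queue=[] holders={T1,T2}
Final holders: T1,T2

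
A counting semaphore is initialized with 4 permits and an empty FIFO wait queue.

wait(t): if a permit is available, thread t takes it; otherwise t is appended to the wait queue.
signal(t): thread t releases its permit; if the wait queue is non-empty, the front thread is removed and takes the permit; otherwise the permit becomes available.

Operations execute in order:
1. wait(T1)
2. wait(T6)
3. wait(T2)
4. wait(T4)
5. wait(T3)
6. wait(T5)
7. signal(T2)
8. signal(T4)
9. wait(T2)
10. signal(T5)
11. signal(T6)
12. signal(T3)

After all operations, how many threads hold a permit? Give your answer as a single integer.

Step 1: wait(T1) -> count=3 queue=[] holders={T1}
Step 2: wait(T6) -> count=2 queue=[] holders={T1,T6}
Step 3: wait(T2) -> count=1 queue=[] holders={T1,T2,T6}
Step 4: wait(T4) -> count=0 queue=[] holders={T1,T2,T4,T6}
Step 5: wait(T3) -> count=0 queue=[T3] holders={T1,T2,T4,T6}
Step 6: wait(T5) -> count=0 queue=[T3,T5] holders={T1,T2,T4,T6}
Step 7: signal(T2) -> count=0 queue=[T5] holders={T1,T3,T4,T6}
Step 8: signal(T4) -> count=0 queue=[] holders={T1,T3,T5,T6}
Step 9: wait(T2) -> count=0 queue=[T2] holders={T1,T3,T5,T6}
Step 10: signal(T5) -> count=0 queue=[] holders={T1,T2,T3,T6}
Step 11: signal(T6) -> count=1 queue=[] holders={T1,T2,T3}
Step 12: signal(T3) -> count=2 queue=[] holders={T1,T2}
Final holders: {T1,T2} -> 2 thread(s)

Answer: 2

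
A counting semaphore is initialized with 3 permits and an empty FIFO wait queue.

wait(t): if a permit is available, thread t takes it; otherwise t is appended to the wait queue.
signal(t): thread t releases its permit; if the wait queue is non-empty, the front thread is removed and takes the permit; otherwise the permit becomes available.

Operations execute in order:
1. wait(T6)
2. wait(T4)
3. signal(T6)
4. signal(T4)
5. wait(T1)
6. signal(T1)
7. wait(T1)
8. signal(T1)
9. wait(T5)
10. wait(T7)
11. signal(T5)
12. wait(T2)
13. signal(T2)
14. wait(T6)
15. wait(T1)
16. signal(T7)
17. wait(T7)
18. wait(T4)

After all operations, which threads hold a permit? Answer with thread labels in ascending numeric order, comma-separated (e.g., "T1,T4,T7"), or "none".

Answer: T1,T6,T7

Derivation:
Step 1: wait(T6) -> count=2 queue=[] holders={T6}
Step 2: wait(T4) -> count=1 queue=[] holders={T4,T6}
Step 3: signal(T6) -> count=2 queue=[] holders={T4}
Step 4: signal(T4) -> count=3 queue=[] holders={none}
Step 5: wait(T1) -> count=2 queue=[] holders={T1}
Step 6: signal(T1) -> count=3 queue=[] holders={none}
Step 7: wait(T1) -> count=2 queue=[] holders={T1}
Step 8: signal(T1) -> count=3 queue=[] holders={none}
Step 9: wait(T5) -> count=2 queue=[] holders={T5}
Step 10: wait(T7) -> count=1 queue=[] holders={T5,T7}
Step 11: signal(T5) -> count=2 queue=[] holders={T7}
Step 12: wait(T2) -> count=1 queue=[] holders={T2,T7}
Step 13: signal(T2) -> count=2 queue=[] holders={T7}
Step 14: wait(T6) -> count=1 queue=[] holders={T6,T7}
Step 15: wait(T1) -> count=0 queue=[] holders={T1,T6,T7}
Step 16: signal(T7) -> count=1 queue=[] holders={T1,T6}
Step 17: wait(T7) -> count=0 queue=[] holders={T1,T6,T7}
Step 18: wait(T4) -> count=0 queue=[T4] holders={T1,T6,T7}
Final holders: T1,T6,T7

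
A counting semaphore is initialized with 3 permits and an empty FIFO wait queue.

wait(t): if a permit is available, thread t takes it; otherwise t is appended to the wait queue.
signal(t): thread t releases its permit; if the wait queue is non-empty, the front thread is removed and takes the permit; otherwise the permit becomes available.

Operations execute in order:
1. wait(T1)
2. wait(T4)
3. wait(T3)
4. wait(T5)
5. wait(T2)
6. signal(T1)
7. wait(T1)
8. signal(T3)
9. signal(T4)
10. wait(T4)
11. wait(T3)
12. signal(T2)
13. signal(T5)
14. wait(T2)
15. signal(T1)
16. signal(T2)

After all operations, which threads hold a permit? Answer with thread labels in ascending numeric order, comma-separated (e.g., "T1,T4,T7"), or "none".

Step 1: wait(T1) -> count=2 queue=[] holders={T1}
Step 2: wait(T4) -> count=1 queue=[] holders={T1,T4}
Step 3: wait(T3) -> count=0 queue=[] holders={T1,T3,T4}
Step 4: wait(T5) -> count=0 queue=[T5] holders={T1,T3,T4}
Step 5: wait(T2) -> count=0 queue=[T5,T2] holders={T1,T3,T4}
Step 6: signal(T1) -> count=0 queue=[T2] holders={T3,T4,T5}
Step 7: wait(T1) -> count=0 queue=[T2,T1] holders={T3,T4,T5}
Step 8: signal(T3) -> count=0 queue=[T1] holders={T2,T4,T5}
Step 9: signal(T4) -> count=0 queue=[] holders={T1,T2,T5}
Step 10: wait(T4) -> count=0 queue=[T4] holders={T1,T2,T5}
Step 11: wait(T3) -> count=0 queue=[T4,T3] holders={T1,T2,T5}
Step 12: signal(T2) -> count=0 queue=[T3] holders={T1,T4,T5}
Step 13: signal(T5) -> count=0 queue=[] holders={T1,T3,T4}
Step 14: wait(T2) -> count=0 queue=[T2] holders={T1,T3,T4}
Step 15: signal(T1) -> count=0 queue=[] holders={T2,T3,T4}
Step 16: signal(T2) -> count=1 queue=[] holders={T3,T4}
Final holders: T3,T4

Answer: T3,T4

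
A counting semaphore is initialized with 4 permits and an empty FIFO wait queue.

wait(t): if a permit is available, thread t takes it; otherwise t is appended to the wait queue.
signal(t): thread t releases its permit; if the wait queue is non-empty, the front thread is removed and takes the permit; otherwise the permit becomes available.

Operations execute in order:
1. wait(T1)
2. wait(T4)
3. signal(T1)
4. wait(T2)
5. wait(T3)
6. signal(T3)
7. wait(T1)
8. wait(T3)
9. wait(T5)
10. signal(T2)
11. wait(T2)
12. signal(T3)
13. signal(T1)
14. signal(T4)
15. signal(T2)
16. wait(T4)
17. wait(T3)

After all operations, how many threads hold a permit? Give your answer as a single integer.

Answer: 3

Derivation:
Step 1: wait(T1) -> count=3 queue=[] holders={T1}
Step 2: wait(T4) -> count=2 queue=[] holders={T1,T4}
Step 3: signal(T1) -> count=3 queue=[] holders={T4}
Step 4: wait(T2) -> count=2 queue=[] holders={T2,T4}
Step 5: wait(T3) -> count=1 queue=[] holders={T2,T3,T4}
Step 6: signal(T3) -> count=2 queue=[] holders={T2,T4}
Step 7: wait(T1) -> count=1 queue=[] holders={T1,T2,T4}
Step 8: wait(T3) -> count=0 queue=[] holders={T1,T2,T3,T4}
Step 9: wait(T5) -> count=0 queue=[T5] holders={T1,T2,T3,T4}
Step 10: signal(T2) -> count=0 queue=[] holders={T1,T3,T4,T5}
Step 11: wait(T2) -> count=0 queue=[T2] holders={T1,T3,T4,T5}
Step 12: signal(T3) -> count=0 queue=[] holders={T1,T2,T4,T5}
Step 13: signal(T1) -> count=1 queue=[] holders={T2,T4,T5}
Step 14: signal(T4) -> count=2 queue=[] holders={T2,T5}
Step 15: signal(T2) -> count=3 queue=[] holders={T5}
Step 16: wait(T4) -> count=2 queue=[] holders={T4,T5}
Step 17: wait(T3) -> count=1 queue=[] holders={T3,T4,T5}
Final holders: {T3,T4,T5} -> 3 thread(s)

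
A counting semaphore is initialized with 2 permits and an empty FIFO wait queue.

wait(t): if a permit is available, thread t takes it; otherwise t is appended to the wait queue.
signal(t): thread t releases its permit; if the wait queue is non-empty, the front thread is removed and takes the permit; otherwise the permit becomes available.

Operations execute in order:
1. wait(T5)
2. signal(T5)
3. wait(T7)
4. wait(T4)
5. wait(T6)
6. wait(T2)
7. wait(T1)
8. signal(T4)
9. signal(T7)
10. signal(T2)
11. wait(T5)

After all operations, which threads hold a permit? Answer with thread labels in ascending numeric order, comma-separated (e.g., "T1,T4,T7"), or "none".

Step 1: wait(T5) -> count=1 queue=[] holders={T5}
Step 2: signal(T5) -> count=2 queue=[] holders={none}
Step 3: wait(T7) -> count=1 queue=[] holders={T7}
Step 4: wait(T4) -> count=0 queue=[] holders={T4,T7}
Step 5: wait(T6) -> count=0 queue=[T6] holders={T4,T7}
Step 6: wait(T2) -> count=0 queue=[T6,T2] holders={T4,T7}
Step 7: wait(T1) -> count=0 queue=[T6,T2,T1] holders={T4,T7}
Step 8: signal(T4) -> count=0 queue=[T2,T1] holders={T6,T7}
Step 9: signal(T7) -> count=0 queue=[T1] holders={T2,T6}
Step 10: signal(T2) -> count=0 queue=[] holders={T1,T6}
Step 11: wait(T5) -> count=0 queue=[T5] holders={T1,T6}
Final holders: T1,T6

Answer: T1,T6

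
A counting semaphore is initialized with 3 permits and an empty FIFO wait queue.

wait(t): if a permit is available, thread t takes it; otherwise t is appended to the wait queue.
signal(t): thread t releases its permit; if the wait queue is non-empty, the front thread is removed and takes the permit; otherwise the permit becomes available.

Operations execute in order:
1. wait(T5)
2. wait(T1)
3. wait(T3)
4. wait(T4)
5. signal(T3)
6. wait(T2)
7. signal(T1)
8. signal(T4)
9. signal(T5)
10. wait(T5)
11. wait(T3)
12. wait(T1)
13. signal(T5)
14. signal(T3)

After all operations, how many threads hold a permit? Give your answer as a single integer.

Step 1: wait(T5) -> count=2 queue=[] holders={T5}
Step 2: wait(T1) -> count=1 queue=[] holders={T1,T5}
Step 3: wait(T3) -> count=0 queue=[] holders={T1,T3,T5}
Step 4: wait(T4) -> count=0 queue=[T4] holders={T1,T3,T5}
Step 5: signal(T3) -> count=0 queue=[] holders={T1,T4,T5}
Step 6: wait(T2) -> count=0 queue=[T2] holders={T1,T4,T5}
Step 7: signal(T1) -> count=0 queue=[] holders={T2,T4,T5}
Step 8: signal(T4) -> count=1 queue=[] holders={T2,T5}
Step 9: signal(T5) -> count=2 queue=[] holders={T2}
Step 10: wait(T5) -> count=1 queue=[] holders={T2,T5}
Step 11: wait(T3) -> count=0 queue=[] holders={T2,T3,T5}
Step 12: wait(T1) -> count=0 queue=[T1] holders={T2,T3,T5}
Step 13: signal(T5) -> count=0 queue=[] holders={T1,T2,T3}
Step 14: signal(T3) -> count=1 queue=[] holders={T1,T2}
Final holders: {T1,T2} -> 2 thread(s)

Answer: 2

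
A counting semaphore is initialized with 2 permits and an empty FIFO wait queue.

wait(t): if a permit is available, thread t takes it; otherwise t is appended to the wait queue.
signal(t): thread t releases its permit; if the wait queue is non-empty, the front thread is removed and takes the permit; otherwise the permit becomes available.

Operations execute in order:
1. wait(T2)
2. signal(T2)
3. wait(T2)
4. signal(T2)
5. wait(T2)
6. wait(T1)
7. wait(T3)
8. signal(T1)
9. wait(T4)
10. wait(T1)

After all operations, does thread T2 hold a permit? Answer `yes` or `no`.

Answer: yes

Derivation:
Step 1: wait(T2) -> count=1 queue=[] holders={T2}
Step 2: signal(T2) -> count=2 queue=[] holders={none}
Step 3: wait(T2) -> count=1 queue=[] holders={T2}
Step 4: signal(T2) -> count=2 queue=[] holders={none}
Step 5: wait(T2) -> count=1 queue=[] holders={T2}
Step 6: wait(T1) -> count=0 queue=[] holders={T1,T2}
Step 7: wait(T3) -> count=0 queue=[T3] holders={T1,T2}
Step 8: signal(T1) -> count=0 queue=[] holders={T2,T3}
Step 9: wait(T4) -> count=0 queue=[T4] holders={T2,T3}
Step 10: wait(T1) -> count=0 queue=[T4,T1] holders={T2,T3}
Final holders: {T2,T3} -> T2 in holders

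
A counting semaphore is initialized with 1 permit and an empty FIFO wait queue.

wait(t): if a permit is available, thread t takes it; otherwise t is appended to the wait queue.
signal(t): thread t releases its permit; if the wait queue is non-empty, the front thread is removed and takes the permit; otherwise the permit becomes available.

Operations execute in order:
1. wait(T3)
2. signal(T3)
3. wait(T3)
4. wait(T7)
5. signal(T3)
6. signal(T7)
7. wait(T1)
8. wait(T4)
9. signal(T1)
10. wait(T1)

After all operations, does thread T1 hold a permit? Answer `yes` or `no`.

Step 1: wait(T3) -> count=0 queue=[] holders={T3}
Step 2: signal(T3) -> count=1 queue=[] holders={none}
Step 3: wait(T3) -> count=0 queue=[] holders={T3}
Step 4: wait(T7) -> count=0 queue=[T7] holders={T3}
Step 5: signal(T3) -> count=0 queue=[] holders={T7}
Step 6: signal(T7) -> count=1 queue=[] holders={none}
Step 7: wait(T1) -> count=0 queue=[] holders={T1}
Step 8: wait(T4) -> count=0 queue=[T4] holders={T1}
Step 9: signal(T1) -> count=0 queue=[] holders={T4}
Step 10: wait(T1) -> count=0 queue=[T1] holders={T4}
Final holders: {T4} -> T1 not in holders

Answer: no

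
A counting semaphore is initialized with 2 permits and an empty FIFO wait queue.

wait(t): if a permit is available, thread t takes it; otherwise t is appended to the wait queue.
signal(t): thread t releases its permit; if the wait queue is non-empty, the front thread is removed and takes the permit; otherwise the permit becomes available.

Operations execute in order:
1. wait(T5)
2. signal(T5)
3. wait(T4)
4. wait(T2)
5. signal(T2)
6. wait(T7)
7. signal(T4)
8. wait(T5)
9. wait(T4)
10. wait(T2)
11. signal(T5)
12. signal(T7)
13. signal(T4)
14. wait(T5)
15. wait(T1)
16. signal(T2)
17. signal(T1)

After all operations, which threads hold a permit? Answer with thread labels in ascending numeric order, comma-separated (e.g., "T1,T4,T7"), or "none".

Answer: T5

Derivation:
Step 1: wait(T5) -> count=1 queue=[] holders={T5}
Step 2: signal(T5) -> count=2 queue=[] holders={none}
Step 3: wait(T4) -> count=1 queue=[] holders={T4}
Step 4: wait(T2) -> count=0 queue=[] holders={T2,T4}
Step 5: signal(T2) -> count=1 queue=[] holders={T4}
Step 6: wait(T7) -> count=0 queue=[] holders={T4,T7}
Step 7: signal(T4) -> count=1 queue=[] holders={T7}
Step 8: wait(T5) -> count=0 queue=[] holders={T5,T7}
Step 9: wait(T4) -> count=0 queue=[T4] holders={T5,T7}
Step 10: wait(T2) -> count=0 queue=[T4,T2] holders={T5,T7}
Step 11: signal(T5) -> count=0 queue=[T2] holders={T4,T7}
Step 12: signal(T7) -> count=0 queue=[] holders={T2,T4}
Step 13: signal(T4) -> count=1 queue=[] holders={T2}
Step 14: wait(T5) -> count=0 queue=[] holders={T2,T5}
Step 15: wait(T1) -> count=0 queue=[T1] holders={T2,T5}
Step 16: signal(T2) -> count=0 queue=[] holders={T1,T5}
Step 17: signal(T1) -> count=1 queue=[] holders={T5}
Final holders: T5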